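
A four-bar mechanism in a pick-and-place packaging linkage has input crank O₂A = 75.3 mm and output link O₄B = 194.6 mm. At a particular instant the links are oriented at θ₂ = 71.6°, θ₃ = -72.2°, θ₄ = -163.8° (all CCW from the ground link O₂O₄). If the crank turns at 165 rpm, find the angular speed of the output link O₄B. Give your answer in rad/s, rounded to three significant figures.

3.95

ω₂ = 17.28 rad/s (from 165 rpm).
Differentiating the loop-closure r₂e^{iθ₂}+r₃e^{iθ₃}=r₁+r₄e^{iθ₄} gives r₂ω₂e^{iθ₂}+r₃ω₃e^{iθ₃}=r₄ω₄e^{iθ₄}.
Eliminating the other unknown: ω₄ = r₂ω₂ sin(θ₂−θ₃) / [r₄ sin(θ₄−θ₃)].
Numerator sine = +0.59061; denominator sine = -0.99961.
Result = 0.0753·17.28·(+0.59061) / (0.1946·(-0.99961)) = -3.9503 rad/s; magnitude 3.9503 rad/s.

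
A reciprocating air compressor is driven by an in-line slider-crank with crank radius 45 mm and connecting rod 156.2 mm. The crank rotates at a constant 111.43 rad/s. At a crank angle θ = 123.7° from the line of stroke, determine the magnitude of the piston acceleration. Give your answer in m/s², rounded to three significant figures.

371

ω = 111.4 rad/s
x(θ) = r cosθ + √(L² − r² sin²θ); with ω constant, a = ω²·d²x/dθ².
d²x/dθ² = −r cosθ − r²(cos2θ)/√u − r⁴ sin²2θ/(4u^{3/2}),  u = L² − r² sin²θ = 0.0229968 m².
Substituting r = 0.045 m, L = 0.1562 m, θ = 123.7°: d²x/dθ² = +0.029849 m.
a = ω²·d²x/dθ² = (111.4)²·(+0.029849) = +370.63 m/s²;  |a| = 370.63 m/s².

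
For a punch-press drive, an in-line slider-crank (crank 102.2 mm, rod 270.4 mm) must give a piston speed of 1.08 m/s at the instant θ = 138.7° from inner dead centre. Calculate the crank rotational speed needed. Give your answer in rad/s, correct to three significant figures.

22.7

For an in-line slider-crank, |v_piston| = rω|sinθ|·[1 + r cosθ/√(L² − r² sin²θ)].
With r = 0.1022 m, L = 0.2704 m, θ = 138.7°: the bracketed kinematic factor |dx/dθ| = 0.047674 m.
ω = v/|dx/dθ| = 1.08/0.047674 = 22.654 rad/s.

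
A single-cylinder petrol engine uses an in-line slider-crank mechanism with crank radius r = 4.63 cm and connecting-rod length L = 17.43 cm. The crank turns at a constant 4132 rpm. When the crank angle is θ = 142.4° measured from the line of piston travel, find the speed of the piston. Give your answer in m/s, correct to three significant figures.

ω = 2π·4132/60 = 432.7 rad/s
For an in-line slider-crank, x = r cosθ + √(L² − r² sin²θ), so v = −rω sinθ·[1 + r cosθ/√(L² − r² sin²θ)].
With r = 0.0463 m, L = 0.1743 m, θ = 142.4°: √(L² − r² sin²θ) = 0.172 m.
v = −0.0463·432.7·0.61015·[1 + 0.0463·-0.79229/0.172] = -9.6167 m/s.
|v| = 9.6167 m/s.

9.62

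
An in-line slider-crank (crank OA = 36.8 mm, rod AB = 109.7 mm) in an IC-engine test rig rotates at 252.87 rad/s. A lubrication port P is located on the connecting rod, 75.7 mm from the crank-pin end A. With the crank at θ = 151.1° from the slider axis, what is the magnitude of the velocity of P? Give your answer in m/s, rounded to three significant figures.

ω = 252.9 rad/s.  Crank-pin speed |V_A| = rω = 9.3056 m/s, perpendicular to OA.
Rod angle: sinφ = −(r/L) sinθ ⇒ φ = -9.330°; ω_rod = −rω cosθ/√(L²−r²sin²θ) = +75.259 rad/s.
V_P = V_A + ω_rod × AP, with AP = 0.0757 m along the rod.
Components: V_Px = −rω sinθ − a·ω_rod·sinφ = -3.5736 m/s;  V_Py = rω cosθ + a·ω_rod·cosφ = -2.525 m/s.
|V_P| = √(V_Px² + V_Py²) = 4.3756 m/s.

4.38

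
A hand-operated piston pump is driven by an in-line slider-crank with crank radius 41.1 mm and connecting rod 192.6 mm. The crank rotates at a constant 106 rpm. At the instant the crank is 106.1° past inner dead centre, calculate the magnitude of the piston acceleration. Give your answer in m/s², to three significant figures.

2.33

ω = 2π·106/60 = 11.1 rad/s
x(θ) = r cosθ + √(L² − r² sin²θ); with ω constant, a = ω²·d²x/dθ².
d²x/dθ² = −r cosθ − r²(cos2θ)/√u − r⁴ sin²2θ/(4u^{3/2}),  u = L² − r² sin²θ = 0.0355355 m².
Substituting r = 0.0411 m, L = 0.1926 m, θ = 106.1°: d²x/dθ² = +0.01895 m.
a = ω²·d²x/dθ² = (11.1)²·(+0.01895) = +2.335 m/s²;  |a| = 2.335 m/s².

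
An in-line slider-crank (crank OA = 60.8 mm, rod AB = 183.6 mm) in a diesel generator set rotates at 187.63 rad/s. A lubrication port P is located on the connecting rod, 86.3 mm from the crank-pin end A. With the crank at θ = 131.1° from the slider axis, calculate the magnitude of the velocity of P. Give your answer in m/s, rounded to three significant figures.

8.65

ω = 187.6 rad/s.  Crank-pin speed |V_A| = rω = 11.408 m/s, perpendicular to OA.
Rod angle: sinφ = −(r/L) sinθ ⇒ φ = -14.451°; ω_rod = −rω cosθ/√(L²−r²sin²θ) = +42.18 rad/s.
V_P = V_A + ω_rod × AP, with AP = 0.0863 m along the rod.
Components: V_Px = −rω sinθ − a·ω_rod·sinφ = -7.6882 m/s;  V_Py = rω cosθ + a·ω_rod·cosφ = -3.9743 m/s.
|V_P| = √(V_Px² + V_Py²) = 8.6547 m/s.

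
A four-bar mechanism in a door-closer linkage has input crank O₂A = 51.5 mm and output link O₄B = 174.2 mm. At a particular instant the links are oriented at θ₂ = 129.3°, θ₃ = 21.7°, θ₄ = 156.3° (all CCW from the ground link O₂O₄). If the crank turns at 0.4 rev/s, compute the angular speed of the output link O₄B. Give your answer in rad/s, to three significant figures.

0.995

ω₂ = 2.513 rad/s (from 0.4 rev/s).
Differentiating the loop-closure r₂e^{iθ₂}+r₃e^{iθ₃}=r₁+r₄e^{iθ₄} gives r₂ω₂e^{iθ₂}+r₃ω₃e^{iθ₃}=r₄ω₄e^{iθ₄}.
Eliminating the other unknown: ω₄ = r₂ω₂ sin(θ₂−θ₃) / [r₄ sin(θ₄−θ₃)].
Numerator sine = +0.95319; denominator sine = +0.71203.
Result = 0.0515·2.513·(+0.95319) / (0.1742·(+0.71203)) = +0.99468 rad/s; magnitude 0.99468 rad/s.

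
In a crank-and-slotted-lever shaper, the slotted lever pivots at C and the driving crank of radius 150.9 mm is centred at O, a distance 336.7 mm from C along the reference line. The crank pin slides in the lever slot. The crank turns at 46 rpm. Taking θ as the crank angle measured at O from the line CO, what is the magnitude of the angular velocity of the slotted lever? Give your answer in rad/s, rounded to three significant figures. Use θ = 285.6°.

1.07

ω = 4.817 rad/s (from 46 rpm).
Crank pin A relative to C: A = (d + r cosθ, r sinθ); lever angle φ = atan2(r sinθ, d + r cosθ).
Differentiating tanφ: φ̇ = rω(d cosθ + r)/(d² + r² + 2dr cosθ).
d² + r² + 2dr cosθ = |CA|² = 0.163464 m²;  d cosθ + r = +0.24145 m.
|ω_lever| = |0.1509·4.817·+0.24145| / 0.163464 = 1.0737 rad/s.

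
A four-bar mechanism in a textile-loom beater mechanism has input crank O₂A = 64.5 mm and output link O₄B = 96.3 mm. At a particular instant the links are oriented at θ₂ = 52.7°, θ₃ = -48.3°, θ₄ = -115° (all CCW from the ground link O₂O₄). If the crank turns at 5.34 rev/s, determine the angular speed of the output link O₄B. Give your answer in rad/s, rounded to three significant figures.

24.0

ω₂ = 33.55 rad/s (from 5.34 rev/s).
Differentiating the loop-closure r₂e^{iθ₂}+r₃e^{iθ₃}=r₁+r₄e^{iθ₄} gives r₂ω₂e^{iθ₂}+r₃ω₃e^{iθ₃}=r₄ω₄e^{iθ₄}.
Eliminating the other unknown: ω₄ = r₂ω₂ sin(θ₂−θ₃) / [r₄ sin(θ₄−θ₃)].
Numerator sine = +0.98163; denominator sine = -0.91845.
Result = 0.0645·33.55·(+0.98163) / (0.0963·(-0.91845)) = -24.019 rad/s; magnitude 24.019 rad/s.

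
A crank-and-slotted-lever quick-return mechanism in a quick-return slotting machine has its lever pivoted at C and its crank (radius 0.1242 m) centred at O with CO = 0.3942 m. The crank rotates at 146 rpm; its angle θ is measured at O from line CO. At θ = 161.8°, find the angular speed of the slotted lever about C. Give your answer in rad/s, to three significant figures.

6.11

ω = 15.29 rad/s (from 146 rpm).
Crank pin A relative to C: A = (d + r cosθ, r sinθ); lever angle φ = atan2(r sinθ, d + r cosθ).
Differentiating tanφ: φ̇ = rω(d cosθ + r)/(d² + r² + 2dr cosθ).
d² + r² + 2dr cosθ = |CA|² = 0.0777987 m²;  d cosθ + r = -0.25028 m.
|ω_lever| = |0.1242·15.29·-0.25028| / 0.0777987 = 6.1088 rad/s.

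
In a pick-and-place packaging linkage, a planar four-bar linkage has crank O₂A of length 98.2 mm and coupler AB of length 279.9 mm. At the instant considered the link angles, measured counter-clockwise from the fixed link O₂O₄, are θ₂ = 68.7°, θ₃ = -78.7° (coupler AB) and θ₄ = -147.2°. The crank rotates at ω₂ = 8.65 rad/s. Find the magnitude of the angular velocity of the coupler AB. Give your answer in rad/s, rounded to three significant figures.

1.91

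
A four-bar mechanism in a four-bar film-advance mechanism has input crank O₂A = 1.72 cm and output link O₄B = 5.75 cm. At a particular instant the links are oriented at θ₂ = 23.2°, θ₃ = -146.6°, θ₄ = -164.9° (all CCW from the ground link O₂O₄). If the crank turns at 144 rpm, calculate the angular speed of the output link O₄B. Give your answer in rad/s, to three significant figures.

2.54

ω₂ = 15.08 rad/s (from 144 rpm).
Differentiating the loop-closure r₂e^{iθ₂}+r₃e^{iθ₃}=r₁+r₄e^{iθ₄} gives r₂ω₂e^{iθ₂}+r₃ω₃e^{iθ₃}=r₄ω₄e^{iθ₄}.
Eliminating the other unknown: ω₄ = r₂ω₂ sin(θ₂−θ₃) / [r₄ sin(θ₄−θ₃)].
Numerator sine = +0.17708; denominator sine = -0.31399.
Result = 0.0172·15.08·(+0.17708) / (0.0575·(-0.31399)) = -2.544 rad/s; magnitude 2.544 rad/s.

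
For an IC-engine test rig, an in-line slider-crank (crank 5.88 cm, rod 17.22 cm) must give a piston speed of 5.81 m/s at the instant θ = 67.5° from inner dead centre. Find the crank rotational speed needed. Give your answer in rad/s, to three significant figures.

For an in-line slider-crank, |v_piston| = rω|sinθ|·[1 + r cosθ/√(L² − r² sin²θ)].
With r = 0.0588 m, L = 0.1722 m, θ = 67.5°: the bracketed kinematic factor |dx/dθ| = 0.061805 m.
ω = v/|dx/dθ| = 5.81/0.061805 = 94.006 rad/s.

94.0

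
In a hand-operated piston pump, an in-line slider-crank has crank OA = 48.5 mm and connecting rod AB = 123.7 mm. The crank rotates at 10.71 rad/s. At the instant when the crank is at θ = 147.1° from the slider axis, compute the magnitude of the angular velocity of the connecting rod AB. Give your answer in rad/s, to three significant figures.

3.61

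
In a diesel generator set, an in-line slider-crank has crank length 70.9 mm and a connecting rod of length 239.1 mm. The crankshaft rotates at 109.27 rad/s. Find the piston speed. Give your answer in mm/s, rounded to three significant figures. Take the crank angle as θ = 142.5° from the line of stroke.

3590

ω = 109.3 rad/s
For an in-line slider-crank, x = r cosθ + √(L² − r² sin²θ), so v = −rω sinθ·[1 + r cosθ/√(L² − r² sin²θ)].
With r = 0.0709 m, L = 0.2391 m, θ = 142.5°: √(L² − r² sin²θ) = 0.23517 m.
v = −0.0709·109.3·0.60876·[1 + 0.0709·-0.79335/0.23517] = -3.5882 m/s.
|v| = 3.5882 m/s = 3588.2 mm/s.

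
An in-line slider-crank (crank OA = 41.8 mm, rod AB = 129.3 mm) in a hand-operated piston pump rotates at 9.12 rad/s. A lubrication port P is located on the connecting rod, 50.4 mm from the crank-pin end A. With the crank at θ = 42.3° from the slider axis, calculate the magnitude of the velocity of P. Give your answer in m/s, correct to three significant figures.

0.330

ω = 9.12 rad/s.  Crank-pin speed |V_A| = rω = 0.38122 m/s, perpendicular to OA.
Rod angle: sinφ = −(r/L) sinθ ⇒ φ = -12.566°; ω_rod = −rω cosθ/√(L²−r²sin²θ) = -2.2342 rad/s.
V_P = V_A + ω_rod × AP, with AP = 0.0504 m along the rod.
Components: V_Px = −rω sinθ − a·ω_rod·sinφ = -0.28106 m/s;  V_Py = rω cosθ + a·ω_rod·cosφ = +0.17205 m/s.
|V_P| = √(V_Px² + V_Py²) = 0.32954 m/s.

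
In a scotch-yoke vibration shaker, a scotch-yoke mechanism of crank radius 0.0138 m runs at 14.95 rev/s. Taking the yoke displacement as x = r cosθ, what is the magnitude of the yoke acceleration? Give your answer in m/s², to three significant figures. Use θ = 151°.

ω = 93.93 rad/s (from 14.95 rev/s).
x = r cosθ ⇒ ẍ = −rω² cosθ (ω constant).
|a| = rω²|cosθ| = 0.0138·(93.93)²·|cos 151°| = 106.5 m/s².

106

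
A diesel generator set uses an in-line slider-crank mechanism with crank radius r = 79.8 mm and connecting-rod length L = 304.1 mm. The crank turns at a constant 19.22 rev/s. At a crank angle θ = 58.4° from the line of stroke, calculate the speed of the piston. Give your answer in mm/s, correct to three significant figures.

9370

ω = 2π·19.2 = 120.8 rad/s
For an in-line slider-crank, x = r cosθ + √(L² − r² sin²θ), so v = −rω sinθ·[1 + r cosθ/√(L² − r² sin²θ)].
With r = 0.0798 m, L = 0.3041 m, θ = 58.4°: √(L² − r² sin²θ) = 0.29641 m.
v = −0.0798·120.8·0.85173·[1 + 0.0798·0.52399/0.29641] = -9.3659 m/s.
|v| = 9.3659 m/s = 9365.9 mm/s.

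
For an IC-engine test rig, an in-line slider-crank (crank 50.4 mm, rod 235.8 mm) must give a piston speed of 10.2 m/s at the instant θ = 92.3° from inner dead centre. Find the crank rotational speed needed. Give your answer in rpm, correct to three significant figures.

For an in-line slider-crank, |v_piston| = rω|sinθ|·[1 + r cosθ/√(L² − r² sin²θ)].
With r = 0.0504 m, L = 0.2358 m, θ = 92.3°: the bracketed kinematic factor |dx/dθ| = 0.049917 m.
ω = v/|dx/dθ| = 10.2/0.049917 = 204.34 rad/s.
N = 60ω/(2π) = 1951.3 rpm.

1950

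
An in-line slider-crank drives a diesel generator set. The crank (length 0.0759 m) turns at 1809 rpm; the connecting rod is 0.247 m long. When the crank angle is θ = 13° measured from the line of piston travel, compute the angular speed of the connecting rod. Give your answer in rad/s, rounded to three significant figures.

ω = 189.4 rad/s (converted from 1809 rpm).
The rod makes angle φ with the slider axis where L sinφ = r sinθ; differentiating, L cosφ·φ̇ = r ω cosθ.
L cosφ = √(L² − r² sin²θ) = 0.24641 m.
|ω_rod| = r ω |cosθ| / √(L² − r² sin²θ) = 0.0759·189.4·0.97437/0.24641 = 56.856 rad/s.

56.9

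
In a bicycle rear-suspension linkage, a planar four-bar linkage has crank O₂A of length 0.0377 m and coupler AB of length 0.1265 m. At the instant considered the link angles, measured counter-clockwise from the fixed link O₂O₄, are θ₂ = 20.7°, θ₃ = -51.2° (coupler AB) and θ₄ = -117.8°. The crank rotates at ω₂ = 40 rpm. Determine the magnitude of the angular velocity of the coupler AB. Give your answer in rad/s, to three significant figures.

ω₂ = 4.189 rad/s (from 40 rpm).
Differentiating the loop-closure r₂e^{iθ₂}+r₃e^{iθ₃}=r₁+r₄e^{iθ₄} gives r₂ω₂e^{iθ₂}+r₃ω₃e^{iθ₃}=r₄ω₄e^{iθ₄}.
Eliminating the other unknown: ω₃ = r₂ω₂ sin(θ₄−θ₂) / [r₃ sin(θ₃−θ₄)].
Numerator sine = -0.66262; denominator sine = +0.91775.
Result = 0.0377·4.189·(-0.66262) / (0.1265·(+0.91775)) = -0.90132 rad/s; magnitude 0.90132 rad/s.

0.901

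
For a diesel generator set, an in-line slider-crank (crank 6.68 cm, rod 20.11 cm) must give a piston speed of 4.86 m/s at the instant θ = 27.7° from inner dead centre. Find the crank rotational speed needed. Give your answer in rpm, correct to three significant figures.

For an in-line slider-crank, |v_piston| = rω|sinθ|·[1 + r cosθ/√(L² − r² sin²θ)].
With r = 0.0668 m, L = 0.2011 m, θ = 27.7°: the bracketed kinematic factor |dx/dθ| = 0.040295 m.
ω = v/|dx/dθ| = 4.86/0.040295 = 120.61 rad/s.
N = 60ω/(2π) = 1151.8 rpm.

1150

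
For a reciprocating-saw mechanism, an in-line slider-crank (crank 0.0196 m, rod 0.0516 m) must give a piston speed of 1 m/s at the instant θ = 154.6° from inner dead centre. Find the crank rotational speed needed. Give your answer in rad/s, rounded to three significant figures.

For an in-line slider-crank, |v_piston| = rω|sinθ|·[1 + r cosθ/√(L² − r² sin²θ)].
With r = 0.0196 m, L = 0.0516 m, θ = 154.6°: the bracketed kinematic factor |dx/dθ| = 0.0054833 m.
ω = v/|dx/dθ| = 1/0.0054833 = 182.37 rad/s.

182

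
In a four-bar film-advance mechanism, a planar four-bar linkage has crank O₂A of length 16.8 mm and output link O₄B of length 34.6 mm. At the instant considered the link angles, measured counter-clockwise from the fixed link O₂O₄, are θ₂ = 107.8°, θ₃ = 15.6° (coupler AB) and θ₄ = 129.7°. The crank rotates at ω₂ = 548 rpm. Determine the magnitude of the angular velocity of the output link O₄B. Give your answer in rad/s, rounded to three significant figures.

ω₂ = 57.39 rad/s (from 548 rpm).
Differentiating the loop-closure r₂e^{iθ₂}+r₃e^{iθ₃}=r₁+r₄e^{iθ₄} gives r₂ω₂e^{iθ₂}+r₃ω₃e^{iθ₃}=r₄ω₄e^{iθ₄}.
Eliminating the other unknown: ω₄ = r₂ω₂ sin(θ₂−θ₃) / [r₄ sin(θ₄−θ₃)].
Numerator sine = +0.99926; denominator sine = +0.91283.
Result = 0.0168·57.39·(+0.99926) / (0.0346·(+0.91283)) = +30.502 rad/s; magnitude 30.502 rad/s.

30.5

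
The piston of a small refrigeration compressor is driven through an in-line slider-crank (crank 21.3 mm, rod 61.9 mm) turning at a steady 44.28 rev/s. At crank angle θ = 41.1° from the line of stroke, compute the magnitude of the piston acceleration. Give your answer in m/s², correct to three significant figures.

1340

ω = 2π·44.3 = 278.2 rad/s
x(θ) = r cosθ + √(L² − r² sin²θ); with ω constant, a = ω²·d²x/dθ².
d²x/dθ² = −r cosθ − r²(cos2θ)/√u − r⁴ sin²2θ/(4u^{3/2}),  u = L² − r² sin²θ = 0.00363555 m².
Substituting r = 0.0213 m, L = 0.0619 m, θ = 41.1°: d²x/dθ² = -0.017303 m.
a = ω²·d²x/dθ² = (278.2)²·(-0.017303) = -1339.3 m/s²;  |a| = 1339.3 m/s².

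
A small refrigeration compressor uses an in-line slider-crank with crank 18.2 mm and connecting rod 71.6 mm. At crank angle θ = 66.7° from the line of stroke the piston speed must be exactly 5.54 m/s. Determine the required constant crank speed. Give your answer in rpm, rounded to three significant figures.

For an in-line slider-crank, |v_piston| = rω|sinθ|·[1 + r cosθ/√(L² − r² sin²θ)].
With r = 0.0182 m, L = 0.0716 m, θ = 66.7°: the bracketed kinematic factor |dx/dθ| = 0.018444 m.
ω = v/|dx/dθ| = 5.54/0.018444 = 300.37 rad/s.
N = 60ω/(2π) = 2868.3 rpm.

2870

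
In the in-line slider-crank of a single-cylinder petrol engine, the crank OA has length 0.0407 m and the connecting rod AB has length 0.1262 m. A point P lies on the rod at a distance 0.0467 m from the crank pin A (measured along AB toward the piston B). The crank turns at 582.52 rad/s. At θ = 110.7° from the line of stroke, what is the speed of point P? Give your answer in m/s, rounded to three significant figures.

ω = 582.5 rad/s.  Crank-pin speed |V_A| = rω = 23.709 m/s, perpendicular to OA.
Rod angle: sinφ = −(r/L) sinθ ⇒ φ = -17.559°; ω_rod = −rω cosθ/√(L²−r²sin²θ) = +69.651 rad/s.
V_P = V_A + ω_rod × AP, with AP = 0.0467 m along the rod.
Components: V_Px = −rω sinθ − a·ω_rod·sinφ = -21.197 m/s;  V_Py = rω cosθ + a·ω_rod·cosφ = -5.2792 m/s.
|V_P| = √(V_Px² + V_Py²) = 21.844 m/s.

21.8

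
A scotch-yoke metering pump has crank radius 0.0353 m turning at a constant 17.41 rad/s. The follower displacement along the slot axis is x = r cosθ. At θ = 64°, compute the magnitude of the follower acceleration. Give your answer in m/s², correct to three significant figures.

ω = 17.41 rad/s
x = r cosθ ⇒ ẍ = −rω² cosθ (ω constant).
|a| = rω²|cosθ| = 0.0353·(17.41)²·|cos 64°| = 4.6904 m/s².

4.69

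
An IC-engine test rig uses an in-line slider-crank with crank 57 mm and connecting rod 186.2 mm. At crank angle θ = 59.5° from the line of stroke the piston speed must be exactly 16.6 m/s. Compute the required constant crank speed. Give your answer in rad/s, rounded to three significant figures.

For an in-line slider-crank, |v_piston| = rω|sinθ|·[1 + r cosθ/√(L² − r² sin²θ)].
With r = 0.057 m, L = 0.1862 m, θ = 59.5°: the bracketed kinematic factor |dx/dθ| = 0.057024 m.
ω = v/|dx/dθ| = 16.6/0.057024 = 291.11 rad/s.

291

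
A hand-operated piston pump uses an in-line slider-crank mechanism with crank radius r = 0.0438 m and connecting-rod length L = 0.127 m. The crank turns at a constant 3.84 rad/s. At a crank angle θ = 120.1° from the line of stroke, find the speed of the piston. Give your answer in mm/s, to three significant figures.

119

ω = 3.84 rad/s
For an in-line slider-crank, x = r cosθ + √(L² − r² sin²θ), so v = −rω sinθ·[1 + r cosθ/√(L² − r² sin²θ)].
With r = 0.0438 m, L = 0.127 m, θ = 120.1°: √(L² − r² sin²θ) = 0.12121 m.
v = −0.0438·3.84·0.86515·[1 + 0.0438·-0.50151/0.12121] = -0.11914 m/s.
|v| = 0.11914 m/s = 119.14 mm/s.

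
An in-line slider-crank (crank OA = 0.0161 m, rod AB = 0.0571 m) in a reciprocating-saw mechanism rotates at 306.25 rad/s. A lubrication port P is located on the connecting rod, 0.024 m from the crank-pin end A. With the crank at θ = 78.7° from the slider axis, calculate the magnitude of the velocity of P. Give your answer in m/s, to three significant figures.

ω = 306.2 rad/s.  Crank-pin speed |V_A| = rω = 4.9306 m/s, perpendicular to OA.
Rod angle: sinφ = −(r/L) sinθ ⇒ φ = -16.051°; ω_rod = −rω cosθ/√(L²−r²sin²θ) = -17.606 rad/s.
V_P = V_A + ω_rod × AP, with AP = 0.024 m along the rod.
Components: V_Px = −rω sinθ − a·ω_rod·sinφ = -4.9519 m/s;  V_Py = rω cosθ + a·ω_rod·cosφ = +0.56005 m/s.
|V_P| = √(V_Px² + V_Py²) = 4.9834 m/s.

4.98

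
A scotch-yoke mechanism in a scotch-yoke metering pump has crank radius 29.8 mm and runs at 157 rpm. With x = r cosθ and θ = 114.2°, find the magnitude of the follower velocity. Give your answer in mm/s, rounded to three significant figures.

447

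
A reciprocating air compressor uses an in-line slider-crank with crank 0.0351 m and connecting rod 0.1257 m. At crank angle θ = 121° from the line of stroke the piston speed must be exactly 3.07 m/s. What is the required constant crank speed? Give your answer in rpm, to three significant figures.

1140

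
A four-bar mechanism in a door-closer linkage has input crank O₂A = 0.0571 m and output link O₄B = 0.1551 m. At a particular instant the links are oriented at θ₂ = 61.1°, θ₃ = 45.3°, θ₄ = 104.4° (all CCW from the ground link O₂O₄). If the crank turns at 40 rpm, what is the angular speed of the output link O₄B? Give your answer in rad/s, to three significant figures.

0.489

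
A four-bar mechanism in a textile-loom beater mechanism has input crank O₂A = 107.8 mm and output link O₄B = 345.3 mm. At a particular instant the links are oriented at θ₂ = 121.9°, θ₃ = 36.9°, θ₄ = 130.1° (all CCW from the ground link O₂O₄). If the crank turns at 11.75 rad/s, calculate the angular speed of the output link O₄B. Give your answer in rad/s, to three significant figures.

3.66

ω₂ = 11.75 rad/s
Differentiating the loop-closure r₂e^{iθ₂}+r₃e^{iθ₃}=r₁+r₄e^{iθ₄} gives r₂ω₂e^{iθ₂}+r₃ω₃e^{iθ₃}=r₄ω₄e^{iθ₄}.
Eliminating the other unknown: ω₄ = r₂ω₂ sin(θ₂−θ₃) / [r₄ sin(θ₄−θ₃)].
Numerator sine = +0.99619; denominator sine = +0.99844.
Result = 0.1078·11.75·(+0.99619) / (0.3453·(+0.99844)) = +3.66 rad/s; magnitude 3.66 rad/s.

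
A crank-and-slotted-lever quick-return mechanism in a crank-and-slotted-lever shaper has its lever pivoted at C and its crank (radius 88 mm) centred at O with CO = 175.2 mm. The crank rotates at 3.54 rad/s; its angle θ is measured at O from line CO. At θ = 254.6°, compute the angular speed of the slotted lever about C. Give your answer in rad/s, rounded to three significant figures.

0.427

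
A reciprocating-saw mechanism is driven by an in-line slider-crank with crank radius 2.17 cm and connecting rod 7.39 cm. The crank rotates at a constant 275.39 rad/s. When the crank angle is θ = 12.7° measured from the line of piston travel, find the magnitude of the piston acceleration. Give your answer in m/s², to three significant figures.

ω = 275.4 rad/s
x(θ) = r cosθ + √(L² − r² sin²θ); with ω constant, a = ω²·d²x/dθ².
d²x/dθ² = −r cosθ − r²(cos2θ)/√u − r⁴ sin²2θ/(4u^{3/2}),  u = L² − r² sin²θ = 0.00543845 m².
Substituting r = 0.0217 m, L = 0.0739 m, θ = 12.7°: d²x/dθ² = -0.026963 m.
a = ω²·d²x/dθ² = (275.4)²·(-0.026963) = -2044.8 m/s²;  |a| = 2044.8 m/s².

2040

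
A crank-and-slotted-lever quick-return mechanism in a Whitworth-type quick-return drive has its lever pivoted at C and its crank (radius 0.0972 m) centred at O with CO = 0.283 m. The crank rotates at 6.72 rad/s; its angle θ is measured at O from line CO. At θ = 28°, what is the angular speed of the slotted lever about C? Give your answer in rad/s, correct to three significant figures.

ω = 6.72 rad/s
Crank pin A relative to C: A = (d + r cosθ, r sinθ); lever angle φ = atan2(r sinθ, d + r cosθ).
Differentiating tanφ: φ̇ = rω(d cosθ + r)/(d² + r² + 2dr cosθ).
d² + r² + 2dr cosθ = |CA|² = 0.138112 m²;  d cosθ + r = +0.34707 m.
|ω_lever| = |0.0972·6.72·+0.34707| / 0.138112 = 1.6414 rad/s.

1.64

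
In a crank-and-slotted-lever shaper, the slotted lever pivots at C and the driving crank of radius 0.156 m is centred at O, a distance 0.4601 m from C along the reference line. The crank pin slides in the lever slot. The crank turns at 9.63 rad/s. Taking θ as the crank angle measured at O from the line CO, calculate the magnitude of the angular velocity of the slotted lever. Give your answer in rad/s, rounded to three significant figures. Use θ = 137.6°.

2.12

ω = 9.63 rad/s
Crank pin A relative to C: A = (d + r cosθ, r sinθ); lever angle φ = atan2(r sinθ, d + r cosθ).
Differentiating tanφ: φ̇ = rω(d cosθ + r)/(d² + r² + 2dr cosθ).
d² + r² + 2dr cosθ = |CA|² = 0.130022 m²;  d cosθ + r = -0.18376 m.
|ω_lever| = |0.156·9.63·-0.18376| / 0.130022 = 2.1232 rad/s.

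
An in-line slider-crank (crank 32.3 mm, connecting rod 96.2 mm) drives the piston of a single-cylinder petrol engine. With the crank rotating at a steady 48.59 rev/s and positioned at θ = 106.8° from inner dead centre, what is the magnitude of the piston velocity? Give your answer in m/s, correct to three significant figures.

8.47

ω = 2π·48.6 = 305.3 rad/s
For an in-line slider-crank, x = r cosθ + √(L² − r² sin²θ), so v = −rω sinθ·[1 + r cosθ/√(L² − r² sin²θ)].
With r = 0.0323 m, L = 0.0962 m, θ = 106.8°: √(L² − r² sin²θ) = 0.091095 m.
v = −0.0323·305.3·0.95732·[1 + 0.0323·-0.28903/0.091095] = -8.4728 m/s.
|v| = 8.4728 m/s.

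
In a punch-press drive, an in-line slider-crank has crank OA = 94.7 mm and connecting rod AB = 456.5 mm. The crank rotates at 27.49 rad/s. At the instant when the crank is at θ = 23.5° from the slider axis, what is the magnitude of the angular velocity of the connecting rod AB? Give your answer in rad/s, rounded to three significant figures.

ω = 27.49 rad/s
The rod makes angle φ with the slider axis where L sinφ = r sinθ; differentiating, L cosφ·φ̇ = r ω cosθ.
L cosφ = √(L² − r² sin²θ) = 0.45494 m.
|ω_rod| = r ω |cosθ| / √(L² − r² sin²θ) = 0.0947·27.49·0.91706/0.45494 = 5.2477 rad/s.

5.25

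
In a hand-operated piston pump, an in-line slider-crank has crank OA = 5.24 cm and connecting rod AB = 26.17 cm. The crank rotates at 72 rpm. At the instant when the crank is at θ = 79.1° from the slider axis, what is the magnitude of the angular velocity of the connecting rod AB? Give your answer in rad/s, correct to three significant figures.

ω = 7.54 rad/s (converted from 72 rpm).
The rod makes angle φ with the slider axis where L sinφ = r sinθ; differentiating, L cosφ·φ̇ = r ω cosθ.
L cosφ = √(L² − r² sin²θ) = 0.25659 m.
|ω_rod| = r ω |cosθ| / √(L² − r² sin²θ) = 0.0524·7.54·0.18910/0.25659 = 0.29116 rad/s.

0.291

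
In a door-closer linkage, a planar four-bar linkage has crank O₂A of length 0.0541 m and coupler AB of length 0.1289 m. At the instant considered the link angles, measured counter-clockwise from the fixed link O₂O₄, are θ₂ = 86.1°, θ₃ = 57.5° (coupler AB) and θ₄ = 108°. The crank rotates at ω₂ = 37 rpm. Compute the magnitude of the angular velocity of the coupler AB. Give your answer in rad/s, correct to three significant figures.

ω₂ = 3.875 rad/s (from 37 rpm).
Differentiating the loop-closure r₂e^{iθ₂}+r₃e^{iθ₃}=r₁+r₄e^{iθ₄} gives r₂ω₂e^{iθ₂}+r₃ω₃e^{iθ₃}=r₄ω₄e^{iθ₄}.
Eliminating the other unknown: ω₃ = r₂ω₂ sin(θ₄−θ₂) / [r₃ sin(θ₃−θ₄)].
Numerator sine = +0.37299; denominator sine = -0.77162.
Result = 0.0541·3.875·(+0.37299) / (0.1289·(-0.77162)) = -0.78607 rad/s; magnitude 0.78607 rad/s.

0.786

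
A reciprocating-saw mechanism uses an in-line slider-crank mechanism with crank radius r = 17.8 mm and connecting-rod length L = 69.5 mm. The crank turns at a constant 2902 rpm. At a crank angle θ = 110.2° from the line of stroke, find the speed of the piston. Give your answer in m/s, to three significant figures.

4.61

ω = 2π·2902/60 = 303.9 rad/s
For an in-line slider-crank, x = r cosθ + √(L² − r² sin²θ), so v = −rω sinθ·[1 + r cosθ/√(L² − r² sin²θ)].
With r = 0.0178 m, L = 0.0695 m, θ = 110.2°: √(L² − r² sin²θ) = 0.067462 m.
v = −0.0178·303.9·0.93849·[1 + 0.0178·-0.34530/0.067462] = -4.6141 m/s.
|v| = 4.6141 m/s.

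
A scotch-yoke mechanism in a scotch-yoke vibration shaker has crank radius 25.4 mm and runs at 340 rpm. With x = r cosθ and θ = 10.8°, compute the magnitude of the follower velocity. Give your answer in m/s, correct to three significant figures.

ω = 35.6 rad/s (from 340 rpm).
x = r cosθ ⇒ ẋ = −rω sinθ.
|v| = rω|sinθ| = 0.0254·35.6·|sin 10.8°| = 0.16946 m/s.

0.169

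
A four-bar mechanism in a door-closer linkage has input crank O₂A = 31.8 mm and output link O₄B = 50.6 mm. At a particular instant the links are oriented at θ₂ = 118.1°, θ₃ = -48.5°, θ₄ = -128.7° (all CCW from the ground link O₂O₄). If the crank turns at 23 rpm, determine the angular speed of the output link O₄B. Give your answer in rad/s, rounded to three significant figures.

0.356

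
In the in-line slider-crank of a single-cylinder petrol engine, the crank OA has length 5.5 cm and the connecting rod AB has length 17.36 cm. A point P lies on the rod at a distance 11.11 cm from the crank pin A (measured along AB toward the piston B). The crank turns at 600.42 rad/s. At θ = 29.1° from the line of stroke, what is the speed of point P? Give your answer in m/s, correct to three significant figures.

21.6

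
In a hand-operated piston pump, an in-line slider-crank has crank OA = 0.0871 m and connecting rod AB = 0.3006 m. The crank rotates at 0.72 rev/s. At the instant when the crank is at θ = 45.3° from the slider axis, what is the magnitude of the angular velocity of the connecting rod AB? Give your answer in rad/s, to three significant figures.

ω = 4.524 rad/s (converted from 0.72 rev/s).
The rod makes angle φ with the slider axis where L sinφ = r sinθ; differentiating, L cosφ·φ̇ = r ω cosθ.
L cosφ = √(L² − r² sin²θ) = 0.29416 m.
|ω_rod| = r ω |cosθ| / √(L² − r² sin²θ) = 0.0871·4.524·0.70339/0.29416 = 0.94222 rad/s.

0.942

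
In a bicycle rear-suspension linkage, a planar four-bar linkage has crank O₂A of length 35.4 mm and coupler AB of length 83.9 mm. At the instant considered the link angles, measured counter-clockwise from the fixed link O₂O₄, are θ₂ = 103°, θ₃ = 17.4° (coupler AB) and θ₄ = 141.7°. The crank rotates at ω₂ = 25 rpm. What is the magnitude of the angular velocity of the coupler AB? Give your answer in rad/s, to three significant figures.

0.836

ω₂ = 2.618 rad/s (from 25 rpm).
Differentiating the loop-closure r₂e^{iθ₂}+r₃e^{iθ₃}=r₁+r₄e^{iθ₄} gives r₂ω₂e^{iθ₂}+r₃ω₃e^{iθ₃}=r₄ω₄e^{iθ₄}.
Eliminating the other unknown: ω₃ = r₂ω₂ sin(θ₄−θ₂) / [r₃ sin(θ₃−θ₄)].
Numerator sine = +0.62524; denominator sine = -0.82610.
Result = 0.0354·2.618·(+0.62524) / (0.0839·(-0.82610)) = -0.83604 rad/s; magnitude 0.83604 rad/s.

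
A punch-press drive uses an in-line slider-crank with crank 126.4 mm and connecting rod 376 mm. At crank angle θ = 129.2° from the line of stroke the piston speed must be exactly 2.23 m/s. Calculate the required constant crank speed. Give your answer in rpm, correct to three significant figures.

For an in-line slider-crank, |v_piston| = rω|sinθ|·[1 + r cosθ/√(L² − r² sin²θ)].
With r = 0.1264 m, L = 0.376 m, θ = 129.2°: the bracketed kinematic factor |dx/dθ| = 0.076397 m.
ω = v/|dx/dθ| = 2.23/0.076397 = 29.19 rad/s.
N = 60ω/(2π) = 278.74 rpm.

279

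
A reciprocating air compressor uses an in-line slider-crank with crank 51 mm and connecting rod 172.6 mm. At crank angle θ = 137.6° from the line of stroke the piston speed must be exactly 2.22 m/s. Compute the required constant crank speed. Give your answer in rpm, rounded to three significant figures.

For an in-line slider-crank, |v_piston| = rω|sinθ|·[1 + r cosθ/√(L² − r² sin²θ)].
With r = 0.051 m, L = 0.1726 m, θ = 137.6°: the bracketed kinematic factor |dx/dθ| = 0.026732 m.
ω = v/|dx/dθ| = 2.22/0.026732 = 83.046 rad/s.
N = 60ω/(2π) = 793.03 rpm.

793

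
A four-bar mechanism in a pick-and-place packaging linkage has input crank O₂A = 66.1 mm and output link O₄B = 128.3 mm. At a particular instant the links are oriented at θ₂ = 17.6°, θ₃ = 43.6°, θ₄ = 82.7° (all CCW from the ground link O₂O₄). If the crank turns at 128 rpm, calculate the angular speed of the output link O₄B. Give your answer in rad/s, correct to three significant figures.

ω₂ = 13.4 rad/s (from 128 rpm).
Differentiating the loop-closure r₂e^{iθ₂}+r₃e^{iθ₃}=r₁+r₄e^{iθ₄} gives r₂ω₂e^{iθ₂}+r₃ω₃e^{iθ₃}=r₄ω₄e^{iθ₄}.
Eliminating the other unknown: ω₄ = r₂ω₂ sin(θ₂−θ₃) / [r₄ sin(θ₄−θ₃)].
Numerator sine = -0.43837; denominator sine = +0.63068.
Result = 0.0661·13.4·(-0.43837) / (0.1283·(+0.63068)) = -4.8001 rad/s; magnitude 4.8001 rad/s.

4.80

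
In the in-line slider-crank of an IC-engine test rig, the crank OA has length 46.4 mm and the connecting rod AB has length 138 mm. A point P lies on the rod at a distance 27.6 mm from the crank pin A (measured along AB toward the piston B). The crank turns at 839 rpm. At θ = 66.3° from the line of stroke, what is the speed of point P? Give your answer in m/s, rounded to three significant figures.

ω = 87.86 rad/s.  Crank-pin speed |V_A| = rω = 4.0767 m/s, perpendicular to OA.
Rod angle: sinφ = −(r/L) sinθ ⇒ φ = -17.931°; ω_rod = −rω cosθ/√(L²−r²sin²θ) = -12.48 rad/s.
V_P = V_A + ω_rod × AP, with AP = 0.0276 m along the rod.
Components: V_Px = −rω sinθ − a·ω_rod·sinφ = -3.8389 m/s;  V_Py = rω cosθ + a·ω_rod·cosφ = +1.3109 m/s.
|V_P| = √(V_Px² + V_Py²) = 4.0566 m/s.

4.06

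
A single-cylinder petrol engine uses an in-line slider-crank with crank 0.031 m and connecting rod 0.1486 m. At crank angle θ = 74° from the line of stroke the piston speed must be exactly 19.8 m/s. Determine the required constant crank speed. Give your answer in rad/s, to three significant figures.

628

For an in-line slider-crank, |v_piston| = rω|sinθ|·[1 + r cosθ/√(L² − r² sin²θ)].
With r = 0.031 m, L = 0.1486 m, θ = 74°: the bracketed kinematic factor |dx/dθ| = 0.031548 m.
ω = v/|dx/dθ| = 19.8/0.031548 = 627.61 rad/s.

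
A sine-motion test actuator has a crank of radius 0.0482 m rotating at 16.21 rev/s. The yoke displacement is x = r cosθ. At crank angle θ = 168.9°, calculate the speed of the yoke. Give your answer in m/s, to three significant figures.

ω = 101.9 rad/s (from 16.21 rev/s).
x = r cosθ ⇒ ẋ = −rω sinθ.
|v| = rω|sinθ| = 0.0482·101.9·|sin 168.9°| = 0.94513 m/s.

0.945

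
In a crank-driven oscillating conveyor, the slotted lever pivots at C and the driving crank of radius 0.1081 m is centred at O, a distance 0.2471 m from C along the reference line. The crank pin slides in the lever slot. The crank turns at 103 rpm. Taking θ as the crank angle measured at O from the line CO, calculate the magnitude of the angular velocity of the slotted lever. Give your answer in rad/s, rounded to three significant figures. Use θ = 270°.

1.73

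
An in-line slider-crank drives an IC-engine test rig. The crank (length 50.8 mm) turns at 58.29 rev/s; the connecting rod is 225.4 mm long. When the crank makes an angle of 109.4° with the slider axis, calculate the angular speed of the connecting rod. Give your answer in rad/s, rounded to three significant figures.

28.1

ω = 366.2 rad/s (converted from 58.29 rev/s).
The rod makes angle φ with the slider axis where L sinφ = r sinθ; differentiating, L cosφ·φ̇ = r ω cosθ.
L cosφ = √(L² − r² sin²θ) = 0.22025 m.
|ω_rod| = r ω |cosθ| / √(L² − r² sin²θ) = 0.0508·366.2·0.33216/0.22025 = 28.059 rad/s.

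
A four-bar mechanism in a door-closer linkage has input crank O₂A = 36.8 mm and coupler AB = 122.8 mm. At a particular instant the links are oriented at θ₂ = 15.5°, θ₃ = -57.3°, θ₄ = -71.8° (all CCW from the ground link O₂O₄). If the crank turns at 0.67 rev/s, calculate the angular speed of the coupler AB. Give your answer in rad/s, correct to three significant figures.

ω₂ = 4.21 rad/s (from 0.67 rev/s).
Differentiating the loop-closure r₂e^{iθ₂}+r₃e^{iθ₃}=r₁+r₄e^{iθ₄} gives r₂ω₂e^{iθ₂}+r₃ω₃e^{iθ₃}=r₄ω₄e^{iθ₄}.
Eliminating the other unknown: ω₃ = r₂ω₂ sin(θ₄−θ₂) / [r₃ sin(θ₃−θ₄)].
Numerator sine = -0.99889; denominator sine = +0.25038.
Result = 0.0368·4.21·(-0.99889) / (0.1228·(+0.25038)) = -5.0329 rad/s; magnitude 5.0329 rad/s.

5.03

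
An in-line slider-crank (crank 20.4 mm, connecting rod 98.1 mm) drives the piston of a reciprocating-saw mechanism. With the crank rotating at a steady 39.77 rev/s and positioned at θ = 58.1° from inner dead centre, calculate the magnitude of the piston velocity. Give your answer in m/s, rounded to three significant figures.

4.81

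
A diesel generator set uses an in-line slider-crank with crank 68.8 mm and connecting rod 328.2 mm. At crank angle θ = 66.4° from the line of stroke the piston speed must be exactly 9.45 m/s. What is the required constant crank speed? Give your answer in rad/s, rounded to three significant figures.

For an in-line slider-crank, |v_piston| = rω|sinθ|·[1 + r cosθ/√(L² − r² sin²θ)].
With r = 0.0688 m, L = 0.3282 m, θ = 66.4°: the bracketed kinematic factor |dx/dθ| = 0.068437 m.
ω = v/|dx/dθ| = 9.45/0.068437 = 138.08 rad/s.

138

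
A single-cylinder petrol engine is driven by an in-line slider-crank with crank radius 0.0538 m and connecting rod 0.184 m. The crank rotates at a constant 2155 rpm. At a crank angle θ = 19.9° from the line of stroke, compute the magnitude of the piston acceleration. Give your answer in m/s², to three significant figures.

3200

ω = 2π·2155/60 = 225.7 rad/s
x(θ) = r cosθ + √(L² − r² sin²θ); with ω constant, a = ω²·d²x/dθ².
d²x/dθ² = −r cosθ − r²(cos2θ)/√u − r⁴ sin²2θ/(4u^{3/2}),  u = L² − r² sin²θ = 0.0335207 m².
Substituting r = 0.0538 m, L = 0.184 m, θ = 19.9°: d²x/dθ² = -0.062873 m.
a = ω²·d²x/dθ² = (225.7)²·(-0.062873) = -3202 m/s²;  |a| = 3202 m/s².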